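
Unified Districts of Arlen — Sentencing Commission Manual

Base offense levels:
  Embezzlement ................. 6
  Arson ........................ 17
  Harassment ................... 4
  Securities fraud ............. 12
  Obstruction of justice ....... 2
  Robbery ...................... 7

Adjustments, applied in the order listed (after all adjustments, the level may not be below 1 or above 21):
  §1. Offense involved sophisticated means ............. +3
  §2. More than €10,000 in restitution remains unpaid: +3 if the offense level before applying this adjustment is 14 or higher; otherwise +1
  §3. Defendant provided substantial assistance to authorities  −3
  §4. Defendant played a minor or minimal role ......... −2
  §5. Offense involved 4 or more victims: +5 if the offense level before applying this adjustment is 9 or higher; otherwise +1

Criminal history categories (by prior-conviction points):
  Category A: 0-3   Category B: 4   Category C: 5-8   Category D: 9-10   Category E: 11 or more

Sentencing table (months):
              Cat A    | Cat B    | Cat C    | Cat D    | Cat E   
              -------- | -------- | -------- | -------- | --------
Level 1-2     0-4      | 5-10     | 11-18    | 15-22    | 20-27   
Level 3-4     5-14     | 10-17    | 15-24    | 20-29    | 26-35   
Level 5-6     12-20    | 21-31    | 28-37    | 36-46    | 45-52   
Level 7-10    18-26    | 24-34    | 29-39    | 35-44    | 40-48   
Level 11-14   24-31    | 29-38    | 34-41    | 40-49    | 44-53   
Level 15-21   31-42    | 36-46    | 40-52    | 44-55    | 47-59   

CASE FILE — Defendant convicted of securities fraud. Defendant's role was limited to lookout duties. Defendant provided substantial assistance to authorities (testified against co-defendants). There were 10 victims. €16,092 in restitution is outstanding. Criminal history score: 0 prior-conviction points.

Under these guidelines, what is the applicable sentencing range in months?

Base offense level for securities fraud: 12.
§2 applies (level before this adjustment is 12 < 14, so +1): 12 + 1 = 13.
§3 applies: 13 − 3 = 10.
§4 applies: 10 − 2 = 8.
§5 applies (level before this adjustment is 8 < 9, so +1): 8 + 1 = 9.
Final offense level: 9.
Criminal history: 0 prior points → Category A (0-3).
Level 9 falls in the 7-10 band.
Grid: Level 7-10 × Category A = 18-26 months.

18-26 months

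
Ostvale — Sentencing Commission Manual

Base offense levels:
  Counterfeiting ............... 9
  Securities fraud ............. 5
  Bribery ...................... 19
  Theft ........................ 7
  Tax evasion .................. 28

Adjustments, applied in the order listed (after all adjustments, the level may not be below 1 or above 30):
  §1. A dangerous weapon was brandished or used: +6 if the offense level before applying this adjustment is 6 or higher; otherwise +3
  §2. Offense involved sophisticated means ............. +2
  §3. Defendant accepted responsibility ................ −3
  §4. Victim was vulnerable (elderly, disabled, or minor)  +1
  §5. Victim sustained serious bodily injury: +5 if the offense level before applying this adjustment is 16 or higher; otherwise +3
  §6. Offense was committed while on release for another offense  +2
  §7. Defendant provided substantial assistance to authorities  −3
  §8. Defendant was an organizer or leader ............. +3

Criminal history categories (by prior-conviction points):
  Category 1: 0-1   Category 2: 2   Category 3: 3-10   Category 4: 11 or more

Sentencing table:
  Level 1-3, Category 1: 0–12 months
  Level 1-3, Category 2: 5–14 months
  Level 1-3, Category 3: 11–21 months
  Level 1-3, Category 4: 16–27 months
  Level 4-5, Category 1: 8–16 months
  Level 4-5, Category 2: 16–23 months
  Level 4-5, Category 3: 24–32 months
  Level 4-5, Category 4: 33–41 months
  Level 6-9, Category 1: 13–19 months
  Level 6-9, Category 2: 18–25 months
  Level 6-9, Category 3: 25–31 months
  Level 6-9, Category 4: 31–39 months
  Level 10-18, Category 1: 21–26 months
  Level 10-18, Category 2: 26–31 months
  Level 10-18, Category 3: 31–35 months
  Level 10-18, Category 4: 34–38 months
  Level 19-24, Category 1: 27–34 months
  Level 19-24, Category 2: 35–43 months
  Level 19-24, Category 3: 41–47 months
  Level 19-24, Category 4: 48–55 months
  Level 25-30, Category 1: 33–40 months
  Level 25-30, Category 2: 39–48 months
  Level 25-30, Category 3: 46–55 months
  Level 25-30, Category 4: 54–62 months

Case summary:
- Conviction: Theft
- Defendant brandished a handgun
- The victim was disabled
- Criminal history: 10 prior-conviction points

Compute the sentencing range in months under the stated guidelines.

Base offense level for theft: 7.
§1 applies (level before this adjustment is 7 ≥ 6, so +6): 7 + 6 = 13.
§2 does not apply.
§4 applies: 13 + 1 = 14.
§5 does not apply.
§6 does not apply.
§7 does not apply.
Final offense level: 14.
Criminal history: 10 prior points → Category 3 (3-10).
Level 14 falls in the 10-18 band.
Grid: Level 10-18 × Category 3 = 31-35 months.

31-35 months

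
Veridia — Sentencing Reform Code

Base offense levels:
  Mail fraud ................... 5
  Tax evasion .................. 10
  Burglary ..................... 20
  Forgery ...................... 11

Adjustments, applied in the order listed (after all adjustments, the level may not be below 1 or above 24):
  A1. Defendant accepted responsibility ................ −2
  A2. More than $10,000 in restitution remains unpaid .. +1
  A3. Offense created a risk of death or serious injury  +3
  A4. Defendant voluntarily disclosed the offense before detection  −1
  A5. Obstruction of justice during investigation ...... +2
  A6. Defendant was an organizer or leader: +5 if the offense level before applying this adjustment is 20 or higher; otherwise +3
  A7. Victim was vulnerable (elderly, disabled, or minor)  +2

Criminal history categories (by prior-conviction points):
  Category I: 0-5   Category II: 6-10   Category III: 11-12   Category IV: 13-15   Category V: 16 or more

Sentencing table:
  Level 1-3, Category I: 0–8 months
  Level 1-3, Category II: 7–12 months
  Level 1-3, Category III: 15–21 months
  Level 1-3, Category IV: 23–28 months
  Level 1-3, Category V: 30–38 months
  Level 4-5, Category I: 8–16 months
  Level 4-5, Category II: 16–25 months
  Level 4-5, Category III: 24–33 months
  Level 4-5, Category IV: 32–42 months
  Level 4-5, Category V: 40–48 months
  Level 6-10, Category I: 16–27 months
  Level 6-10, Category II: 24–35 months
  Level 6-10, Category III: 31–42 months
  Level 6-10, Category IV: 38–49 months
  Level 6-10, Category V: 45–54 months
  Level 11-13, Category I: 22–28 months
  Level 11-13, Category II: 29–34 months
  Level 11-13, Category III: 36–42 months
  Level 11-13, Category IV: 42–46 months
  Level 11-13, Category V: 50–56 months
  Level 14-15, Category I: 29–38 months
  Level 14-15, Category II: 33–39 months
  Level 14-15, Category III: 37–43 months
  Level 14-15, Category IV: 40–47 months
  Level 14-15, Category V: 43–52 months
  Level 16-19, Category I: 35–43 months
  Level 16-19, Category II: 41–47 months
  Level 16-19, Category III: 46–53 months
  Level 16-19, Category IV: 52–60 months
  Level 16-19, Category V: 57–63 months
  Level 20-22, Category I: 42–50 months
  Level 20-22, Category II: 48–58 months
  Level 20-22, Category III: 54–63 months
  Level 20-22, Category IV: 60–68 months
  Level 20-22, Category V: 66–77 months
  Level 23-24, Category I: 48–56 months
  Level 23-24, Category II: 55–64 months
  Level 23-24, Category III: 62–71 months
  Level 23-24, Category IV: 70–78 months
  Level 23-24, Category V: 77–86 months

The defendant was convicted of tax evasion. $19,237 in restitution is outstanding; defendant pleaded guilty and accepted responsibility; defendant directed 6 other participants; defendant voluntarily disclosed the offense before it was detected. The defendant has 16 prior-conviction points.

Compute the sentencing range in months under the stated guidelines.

50-56 months

Base offense level for tax evasion: 10.
A1 applies: 10 − 2 = 8.
A2 applies: 8 + 1 = 9.
A3 does not apply.
A4 applies: 9 − 1 = 8.
A6 applies (level before this adjustment is 8 < 20, so +3): 8 + 3 = 11.
A7 does not apply.
Final offense level: 11.
Criminal history: 16 prior points → Category V (16+).
Level 11 falls in the 11-13 band.
Grid: Level 11-13 × Category V = 50-56 months.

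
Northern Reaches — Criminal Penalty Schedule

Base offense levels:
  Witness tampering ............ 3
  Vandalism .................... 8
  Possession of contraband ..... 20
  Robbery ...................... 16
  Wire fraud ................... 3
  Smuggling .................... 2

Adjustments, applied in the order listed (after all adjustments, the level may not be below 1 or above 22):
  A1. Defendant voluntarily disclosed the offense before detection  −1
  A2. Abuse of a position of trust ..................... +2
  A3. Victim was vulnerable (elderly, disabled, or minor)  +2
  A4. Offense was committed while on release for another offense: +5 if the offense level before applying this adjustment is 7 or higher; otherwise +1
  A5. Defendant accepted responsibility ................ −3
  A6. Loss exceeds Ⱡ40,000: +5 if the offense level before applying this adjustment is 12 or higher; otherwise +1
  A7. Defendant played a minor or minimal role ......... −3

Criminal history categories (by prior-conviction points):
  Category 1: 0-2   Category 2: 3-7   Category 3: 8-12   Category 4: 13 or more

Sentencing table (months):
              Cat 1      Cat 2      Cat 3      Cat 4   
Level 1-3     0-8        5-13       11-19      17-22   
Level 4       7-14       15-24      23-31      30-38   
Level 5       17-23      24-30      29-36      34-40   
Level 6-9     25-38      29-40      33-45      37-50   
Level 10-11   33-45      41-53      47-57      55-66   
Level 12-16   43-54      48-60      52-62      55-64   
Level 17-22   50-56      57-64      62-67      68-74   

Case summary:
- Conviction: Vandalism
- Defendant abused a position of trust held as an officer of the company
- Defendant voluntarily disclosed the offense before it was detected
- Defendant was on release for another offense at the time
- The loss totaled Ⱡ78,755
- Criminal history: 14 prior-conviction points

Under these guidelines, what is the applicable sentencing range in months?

68-74 months

Base offense level for vandalism: 8.
A1 applies: 8 − 1 = 7.
A2 applies: 7 + 2 = 9.
A3 does not apply.
A4 applies (level before this adjustment is 9 ≥ 7, so +5): 9 + 5 = 14.
A6 applies (level before this adjustment is 14 ≥ 12, so +5): 14 + 5 = 19.
Final offense level: 19.
Criminal history: 14 prior points → Category 4 (13+).
Level 19 falls in the 17-22 band.
Grid: Level 17-22 × Category 4 = 68-74 months.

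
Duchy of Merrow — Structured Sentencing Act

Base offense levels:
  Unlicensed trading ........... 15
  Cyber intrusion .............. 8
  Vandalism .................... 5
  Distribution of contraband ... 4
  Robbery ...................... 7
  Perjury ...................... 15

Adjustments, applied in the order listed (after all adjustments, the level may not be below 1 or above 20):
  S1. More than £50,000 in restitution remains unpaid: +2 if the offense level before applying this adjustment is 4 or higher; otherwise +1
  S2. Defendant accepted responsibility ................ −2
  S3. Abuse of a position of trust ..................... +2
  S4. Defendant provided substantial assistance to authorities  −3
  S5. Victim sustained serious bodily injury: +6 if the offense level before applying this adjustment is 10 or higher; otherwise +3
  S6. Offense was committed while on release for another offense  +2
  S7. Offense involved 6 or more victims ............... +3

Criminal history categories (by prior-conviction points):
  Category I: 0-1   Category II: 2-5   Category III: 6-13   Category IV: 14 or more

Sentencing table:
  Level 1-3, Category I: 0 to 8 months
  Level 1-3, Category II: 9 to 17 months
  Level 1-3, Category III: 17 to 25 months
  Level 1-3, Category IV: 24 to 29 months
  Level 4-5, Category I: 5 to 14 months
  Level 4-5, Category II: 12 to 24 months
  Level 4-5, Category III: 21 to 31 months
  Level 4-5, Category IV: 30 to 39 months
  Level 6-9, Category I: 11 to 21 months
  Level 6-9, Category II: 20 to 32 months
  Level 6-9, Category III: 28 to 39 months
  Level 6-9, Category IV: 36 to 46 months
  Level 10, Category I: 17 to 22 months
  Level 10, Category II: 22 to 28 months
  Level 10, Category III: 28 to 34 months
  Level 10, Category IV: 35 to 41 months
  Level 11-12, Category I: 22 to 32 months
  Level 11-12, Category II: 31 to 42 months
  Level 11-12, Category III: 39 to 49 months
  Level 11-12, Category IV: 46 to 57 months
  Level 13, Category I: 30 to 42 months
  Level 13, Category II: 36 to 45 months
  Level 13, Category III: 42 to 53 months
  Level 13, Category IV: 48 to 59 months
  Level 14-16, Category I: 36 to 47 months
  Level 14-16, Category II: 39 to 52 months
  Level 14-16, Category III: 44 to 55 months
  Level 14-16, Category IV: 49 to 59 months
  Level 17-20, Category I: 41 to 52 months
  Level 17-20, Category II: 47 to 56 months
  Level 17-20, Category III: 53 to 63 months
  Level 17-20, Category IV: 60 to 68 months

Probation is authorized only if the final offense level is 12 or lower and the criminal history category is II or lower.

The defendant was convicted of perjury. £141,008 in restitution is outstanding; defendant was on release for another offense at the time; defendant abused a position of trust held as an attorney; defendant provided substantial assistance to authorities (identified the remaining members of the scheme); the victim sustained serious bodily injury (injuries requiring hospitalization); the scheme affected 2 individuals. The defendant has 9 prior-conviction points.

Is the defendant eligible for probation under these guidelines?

No

Base offense level for perjury: 15.
S1 applies (level before this adjustment is 15 ≥ 4, so +2): 15 + 2 = 17.
S2 does not apply.
S3 applies: 17 + 2 = 19.
S4 applies: 19 − 3 = 16.
S5 applies (level before this adjustment is 16 ≥ 10, so +6): 16 + 6 = 22.
S6 applies: 22 + 2 = 24.
Level 24 exceeds the maximum of 20; capped at 20.
Final offense level: 20.
Criminal history: 9 prior points → Category III (6-13).
Level 20 falls in the 17-20 band.
Grid: Level 17-20 × Category III = 53-63 months.
Probation check: level 20 > 12 and category III > II → not eligible.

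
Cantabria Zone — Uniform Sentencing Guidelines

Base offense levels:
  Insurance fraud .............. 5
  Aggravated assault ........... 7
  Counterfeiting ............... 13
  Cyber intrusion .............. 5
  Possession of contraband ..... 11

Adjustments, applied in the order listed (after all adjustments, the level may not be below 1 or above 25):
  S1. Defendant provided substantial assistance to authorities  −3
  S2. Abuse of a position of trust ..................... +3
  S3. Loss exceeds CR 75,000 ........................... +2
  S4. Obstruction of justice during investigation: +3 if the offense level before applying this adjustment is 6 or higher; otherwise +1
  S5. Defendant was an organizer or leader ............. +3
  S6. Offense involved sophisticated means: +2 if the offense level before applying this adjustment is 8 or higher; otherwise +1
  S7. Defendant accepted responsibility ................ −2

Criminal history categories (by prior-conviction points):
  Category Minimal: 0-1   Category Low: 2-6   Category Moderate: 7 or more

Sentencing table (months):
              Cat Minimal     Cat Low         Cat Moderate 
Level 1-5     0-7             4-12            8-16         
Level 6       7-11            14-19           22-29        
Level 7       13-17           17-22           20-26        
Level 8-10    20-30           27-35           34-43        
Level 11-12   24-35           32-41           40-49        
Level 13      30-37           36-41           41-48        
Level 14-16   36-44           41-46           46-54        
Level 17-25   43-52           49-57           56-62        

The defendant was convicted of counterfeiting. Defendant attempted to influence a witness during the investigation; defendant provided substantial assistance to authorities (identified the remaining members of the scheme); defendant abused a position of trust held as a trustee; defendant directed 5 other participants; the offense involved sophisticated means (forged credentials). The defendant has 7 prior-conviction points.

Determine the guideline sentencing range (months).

56-62 months

Base offense level for counterfeiting: 13.
S1 applies: 13 − 3 = 10.
S2 applies: 10 + 3 = 13.
S4 applies (level before this adjustment is 13 ≥ 6, so +3): 13 + 3 = 16.
S5 applies: 16 + 3 = 19.
S6 applies (level before this adjustment is 19 ≥ 8, so +2): 19 + 2 = 21.
Final offense level: 21.
Criminal history: 7 prior points → Category Moderate (7+).
Level 21 falls in the 17-25 band.
Grid: Level 17-25 × Category Moderate = 56-62 months.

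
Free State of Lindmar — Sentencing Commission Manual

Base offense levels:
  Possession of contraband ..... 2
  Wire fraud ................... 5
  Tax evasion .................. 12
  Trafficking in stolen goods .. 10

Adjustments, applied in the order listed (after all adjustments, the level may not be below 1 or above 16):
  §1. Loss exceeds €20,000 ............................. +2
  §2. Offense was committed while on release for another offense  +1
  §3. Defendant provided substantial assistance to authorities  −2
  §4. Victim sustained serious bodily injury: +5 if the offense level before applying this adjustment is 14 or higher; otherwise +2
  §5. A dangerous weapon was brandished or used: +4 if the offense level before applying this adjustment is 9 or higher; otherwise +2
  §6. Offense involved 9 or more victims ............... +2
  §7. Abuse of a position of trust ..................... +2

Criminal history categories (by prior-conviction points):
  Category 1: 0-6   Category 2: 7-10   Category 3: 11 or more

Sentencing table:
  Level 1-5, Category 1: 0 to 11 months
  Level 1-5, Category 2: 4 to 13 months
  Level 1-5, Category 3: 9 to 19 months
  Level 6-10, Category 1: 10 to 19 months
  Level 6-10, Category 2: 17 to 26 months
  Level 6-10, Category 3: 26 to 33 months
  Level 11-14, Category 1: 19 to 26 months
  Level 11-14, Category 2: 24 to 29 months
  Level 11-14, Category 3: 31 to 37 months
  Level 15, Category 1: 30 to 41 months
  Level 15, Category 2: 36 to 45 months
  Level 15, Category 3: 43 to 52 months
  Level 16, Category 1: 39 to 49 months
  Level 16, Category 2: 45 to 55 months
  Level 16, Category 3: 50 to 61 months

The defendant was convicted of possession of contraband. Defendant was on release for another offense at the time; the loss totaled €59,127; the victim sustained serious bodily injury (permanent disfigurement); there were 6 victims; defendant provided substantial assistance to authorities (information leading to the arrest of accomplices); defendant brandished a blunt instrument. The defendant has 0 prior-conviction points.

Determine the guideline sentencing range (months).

Base offense level for possession of contraband: 2.
§1 applies: 2 + 2 = 4.
§2 applies: 4 + 1 = 5.
§3 applies: 5 − 2 = 3.
§4 applies (level before this adjustment is 3 < 14, so +2): 3 + 2 = 5.
§5 applies (level before this adjustment is 5 < 9, so +2): 5 + 2 = 7.
§7 does not apply.
Final offense level: 7.
Criminal history: 0 prior points → Category 1 (0-6).
Level 7 falls in the 6-10 band.
Grid: Level 6-10 × Category 1 = 10-19 months.

10-19 months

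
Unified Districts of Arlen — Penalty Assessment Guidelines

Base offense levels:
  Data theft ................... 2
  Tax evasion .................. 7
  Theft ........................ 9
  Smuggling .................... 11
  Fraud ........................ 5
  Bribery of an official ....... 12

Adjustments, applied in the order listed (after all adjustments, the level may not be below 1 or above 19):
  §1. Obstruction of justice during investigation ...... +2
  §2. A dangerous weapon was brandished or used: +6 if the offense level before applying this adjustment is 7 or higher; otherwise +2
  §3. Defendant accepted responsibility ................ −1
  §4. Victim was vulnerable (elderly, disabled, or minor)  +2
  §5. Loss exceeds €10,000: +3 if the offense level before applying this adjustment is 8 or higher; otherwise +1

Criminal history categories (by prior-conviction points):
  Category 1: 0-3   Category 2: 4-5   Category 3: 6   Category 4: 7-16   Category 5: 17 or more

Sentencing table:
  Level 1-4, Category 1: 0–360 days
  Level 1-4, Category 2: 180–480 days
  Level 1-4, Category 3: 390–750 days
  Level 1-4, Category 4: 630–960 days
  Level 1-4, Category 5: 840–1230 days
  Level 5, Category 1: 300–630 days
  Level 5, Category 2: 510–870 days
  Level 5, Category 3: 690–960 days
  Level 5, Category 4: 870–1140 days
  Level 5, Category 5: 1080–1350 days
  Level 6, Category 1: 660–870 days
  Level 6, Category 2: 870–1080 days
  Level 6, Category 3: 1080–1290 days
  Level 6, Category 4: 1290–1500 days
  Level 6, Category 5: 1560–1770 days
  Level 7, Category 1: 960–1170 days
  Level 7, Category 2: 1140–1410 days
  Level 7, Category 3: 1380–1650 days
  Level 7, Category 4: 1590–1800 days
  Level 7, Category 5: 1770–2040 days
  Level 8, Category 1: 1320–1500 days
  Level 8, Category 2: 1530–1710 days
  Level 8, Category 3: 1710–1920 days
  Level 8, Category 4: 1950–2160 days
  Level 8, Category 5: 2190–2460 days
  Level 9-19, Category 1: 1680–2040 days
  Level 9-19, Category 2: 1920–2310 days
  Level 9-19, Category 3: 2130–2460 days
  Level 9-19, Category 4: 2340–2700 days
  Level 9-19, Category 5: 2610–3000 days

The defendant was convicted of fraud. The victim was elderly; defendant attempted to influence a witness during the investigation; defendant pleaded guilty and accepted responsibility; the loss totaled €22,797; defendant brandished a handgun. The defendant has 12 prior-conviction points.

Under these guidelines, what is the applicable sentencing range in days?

2340-2700 days

Base offense level for fraud: 5.
§1 applies: 5 + 2 = 7.
§2 applies (level before this adjustment is 7 ≥ 7, so +6): 7 + 6 = 13.
§3 applies: 13 − 1 = 12.
§4 applies: 12 + 2 = 14.
§5 applies (level before this adjustment is 14 ≥ 8, so +3): 14 + 3 = 17.
Final offense level: 17.
Criminal history: 12 prior points → Category 4 (7-16).
Level 17 falls in the 9-19 band.
Grid: Level 9-19 × Category 4 = 2340-2700 days.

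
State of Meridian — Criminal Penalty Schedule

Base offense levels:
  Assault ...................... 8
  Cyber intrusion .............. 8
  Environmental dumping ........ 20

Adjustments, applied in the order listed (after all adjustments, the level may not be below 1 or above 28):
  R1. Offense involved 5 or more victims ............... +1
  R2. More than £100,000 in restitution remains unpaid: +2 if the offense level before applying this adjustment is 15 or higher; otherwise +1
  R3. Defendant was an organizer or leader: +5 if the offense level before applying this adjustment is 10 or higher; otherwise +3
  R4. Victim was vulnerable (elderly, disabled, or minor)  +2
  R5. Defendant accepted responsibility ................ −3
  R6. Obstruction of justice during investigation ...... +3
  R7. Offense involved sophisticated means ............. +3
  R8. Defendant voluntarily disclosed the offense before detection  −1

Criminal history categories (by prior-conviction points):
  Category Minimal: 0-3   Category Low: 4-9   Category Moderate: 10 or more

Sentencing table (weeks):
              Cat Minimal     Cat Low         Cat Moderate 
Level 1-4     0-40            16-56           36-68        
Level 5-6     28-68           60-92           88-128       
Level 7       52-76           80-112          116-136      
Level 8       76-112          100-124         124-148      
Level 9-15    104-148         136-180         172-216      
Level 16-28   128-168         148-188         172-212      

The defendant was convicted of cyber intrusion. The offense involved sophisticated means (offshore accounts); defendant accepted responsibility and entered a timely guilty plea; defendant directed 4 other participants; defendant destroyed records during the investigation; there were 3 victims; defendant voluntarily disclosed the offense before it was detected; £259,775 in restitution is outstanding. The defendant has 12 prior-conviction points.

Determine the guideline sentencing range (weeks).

Base offense level for cyber intrusion: 8.
R1 does not apply.
R2 applies (level before this adjustment is 8 < 15, so +1): 8 + 1 = 9.
R3 applies (level before this adjustment is 9 < 10, so +3): 9 + 3 = 12.
R5 applies: 12 − 3 = 9.
R6 applies: 9 + 3 = 12.
R7 applies: 12 + 3 = 15.
R8 applies: 15 − 1 = 14.
Final offense level: 14.
Criminal history: 12 prior points → Category Moderate (10+).
Level 14 falls in the 9-15 band.
Grid: Level 9-15 × Category Moderate = 172-216 weeks.

172-216 weeks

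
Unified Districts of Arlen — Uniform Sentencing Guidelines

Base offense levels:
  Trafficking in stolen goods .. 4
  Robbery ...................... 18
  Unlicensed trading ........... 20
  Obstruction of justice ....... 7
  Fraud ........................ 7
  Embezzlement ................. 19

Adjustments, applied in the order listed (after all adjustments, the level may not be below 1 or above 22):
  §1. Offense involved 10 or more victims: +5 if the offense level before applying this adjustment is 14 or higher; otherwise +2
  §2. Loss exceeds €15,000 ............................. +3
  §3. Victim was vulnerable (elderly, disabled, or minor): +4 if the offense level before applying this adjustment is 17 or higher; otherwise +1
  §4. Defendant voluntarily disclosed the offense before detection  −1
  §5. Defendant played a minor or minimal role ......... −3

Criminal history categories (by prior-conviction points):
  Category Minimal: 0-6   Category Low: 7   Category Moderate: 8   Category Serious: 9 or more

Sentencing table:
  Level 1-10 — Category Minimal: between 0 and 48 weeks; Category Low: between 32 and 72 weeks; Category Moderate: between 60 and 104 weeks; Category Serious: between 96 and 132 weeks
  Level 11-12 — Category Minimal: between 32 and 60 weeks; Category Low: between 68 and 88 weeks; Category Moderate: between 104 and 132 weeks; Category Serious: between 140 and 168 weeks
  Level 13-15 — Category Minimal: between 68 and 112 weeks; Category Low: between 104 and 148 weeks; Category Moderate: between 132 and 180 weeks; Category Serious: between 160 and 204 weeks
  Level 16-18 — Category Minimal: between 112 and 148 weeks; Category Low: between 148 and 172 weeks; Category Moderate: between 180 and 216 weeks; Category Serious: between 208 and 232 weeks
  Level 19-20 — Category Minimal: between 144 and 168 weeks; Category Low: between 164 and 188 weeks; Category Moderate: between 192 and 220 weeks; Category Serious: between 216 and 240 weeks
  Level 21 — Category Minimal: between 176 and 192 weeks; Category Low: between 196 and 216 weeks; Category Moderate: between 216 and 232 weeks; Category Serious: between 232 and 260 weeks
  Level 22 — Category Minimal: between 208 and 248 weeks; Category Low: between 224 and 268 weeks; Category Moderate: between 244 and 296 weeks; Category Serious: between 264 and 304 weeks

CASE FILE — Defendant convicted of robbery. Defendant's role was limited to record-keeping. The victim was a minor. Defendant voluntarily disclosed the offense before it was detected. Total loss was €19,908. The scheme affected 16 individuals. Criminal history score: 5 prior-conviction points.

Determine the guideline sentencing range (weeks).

208-248 weeks

Base offense level for robbery: 18.
§1 applies (level before this adjustment is 18 ≥ 14, so +5): 18 + 5 = 23.
§2 applies: 23 + 3 = 26.
§3 applies (level before this adjustment is 26 ≥ 17, so +4): 26 + 4 = 30.
§4 applies: 30 − 1 = 29.
§5 applies: 29 − 3 = 26.
Level 26 exceeds the maximum of 22; capped at 22.
Final offense level: 22.
Criminal history: 5 prior points → Category Minimal (0-6).
Level 22 falls in the 22 band.
Grid: Level 22 × Category Minimal = 208-248 weeks.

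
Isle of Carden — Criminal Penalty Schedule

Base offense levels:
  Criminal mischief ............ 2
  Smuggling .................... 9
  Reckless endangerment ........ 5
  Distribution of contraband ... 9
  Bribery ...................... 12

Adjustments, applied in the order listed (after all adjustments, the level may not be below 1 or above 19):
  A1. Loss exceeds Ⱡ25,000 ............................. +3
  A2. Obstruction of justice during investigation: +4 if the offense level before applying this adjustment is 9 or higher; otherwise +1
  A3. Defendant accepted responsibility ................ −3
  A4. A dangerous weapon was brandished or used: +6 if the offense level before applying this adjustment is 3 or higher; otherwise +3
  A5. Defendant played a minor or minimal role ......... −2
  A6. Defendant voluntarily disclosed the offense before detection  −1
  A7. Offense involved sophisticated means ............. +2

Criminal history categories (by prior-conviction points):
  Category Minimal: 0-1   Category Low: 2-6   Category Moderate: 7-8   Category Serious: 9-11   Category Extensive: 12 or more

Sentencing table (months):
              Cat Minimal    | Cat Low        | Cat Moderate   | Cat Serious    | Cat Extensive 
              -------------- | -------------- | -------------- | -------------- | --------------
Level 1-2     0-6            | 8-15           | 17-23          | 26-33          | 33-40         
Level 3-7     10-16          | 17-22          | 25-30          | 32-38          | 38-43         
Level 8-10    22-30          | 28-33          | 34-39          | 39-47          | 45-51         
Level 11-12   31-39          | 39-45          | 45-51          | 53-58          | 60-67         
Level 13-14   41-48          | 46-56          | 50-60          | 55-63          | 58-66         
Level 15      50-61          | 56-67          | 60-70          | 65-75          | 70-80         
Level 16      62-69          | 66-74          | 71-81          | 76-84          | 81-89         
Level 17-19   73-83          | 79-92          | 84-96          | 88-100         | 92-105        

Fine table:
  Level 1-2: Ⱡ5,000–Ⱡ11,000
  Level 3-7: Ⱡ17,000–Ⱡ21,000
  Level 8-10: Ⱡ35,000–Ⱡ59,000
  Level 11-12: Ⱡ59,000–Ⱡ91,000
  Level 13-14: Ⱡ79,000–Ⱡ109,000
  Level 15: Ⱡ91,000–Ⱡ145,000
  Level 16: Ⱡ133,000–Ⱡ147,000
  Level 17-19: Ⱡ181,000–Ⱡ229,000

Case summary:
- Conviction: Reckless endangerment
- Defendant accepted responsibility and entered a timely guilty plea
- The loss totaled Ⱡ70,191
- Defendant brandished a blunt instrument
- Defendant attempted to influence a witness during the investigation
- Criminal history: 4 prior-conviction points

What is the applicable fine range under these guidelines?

Base offense level for reckless endangerment: 5.
A1 applies: 5 + 3 = 8.
A2 applies (level before this adjustment is 8 < 9, so +1): 8 + 1 = 9.
A3 applies: 9 − 3 = 6.
A4 applies (level before this adjustment is 6 ≥ 3, so +6): 6 + 6 = 12.
Final offense level: 12.
Level 12 falls in the 11-12 band.
Fine table: Level 11-12 → Ⱡ59,000–Ⱡ91,000.

Ⱡ59,000–Ⱡ91,000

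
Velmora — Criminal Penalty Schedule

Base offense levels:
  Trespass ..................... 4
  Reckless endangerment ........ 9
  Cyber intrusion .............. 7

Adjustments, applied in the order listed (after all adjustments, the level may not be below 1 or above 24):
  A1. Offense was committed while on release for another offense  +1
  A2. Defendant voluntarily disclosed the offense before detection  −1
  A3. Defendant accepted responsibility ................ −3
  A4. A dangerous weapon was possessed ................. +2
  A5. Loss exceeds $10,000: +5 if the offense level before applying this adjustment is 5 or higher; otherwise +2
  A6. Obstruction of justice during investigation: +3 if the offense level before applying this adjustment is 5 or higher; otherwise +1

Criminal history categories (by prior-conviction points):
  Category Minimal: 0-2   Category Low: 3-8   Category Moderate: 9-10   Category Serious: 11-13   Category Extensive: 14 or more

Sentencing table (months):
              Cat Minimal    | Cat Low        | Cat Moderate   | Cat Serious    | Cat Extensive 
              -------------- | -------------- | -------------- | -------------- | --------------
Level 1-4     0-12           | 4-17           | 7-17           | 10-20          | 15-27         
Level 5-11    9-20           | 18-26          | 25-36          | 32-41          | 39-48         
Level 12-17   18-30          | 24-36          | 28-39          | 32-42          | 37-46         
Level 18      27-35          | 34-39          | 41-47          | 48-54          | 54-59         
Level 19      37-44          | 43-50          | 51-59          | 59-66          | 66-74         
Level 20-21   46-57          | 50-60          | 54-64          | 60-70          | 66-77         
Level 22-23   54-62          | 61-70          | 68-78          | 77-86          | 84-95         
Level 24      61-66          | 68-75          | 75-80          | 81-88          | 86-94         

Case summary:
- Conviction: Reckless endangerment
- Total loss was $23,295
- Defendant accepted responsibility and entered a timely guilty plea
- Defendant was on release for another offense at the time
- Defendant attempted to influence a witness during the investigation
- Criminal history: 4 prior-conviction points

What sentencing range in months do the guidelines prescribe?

24-36 months

Base offense level for reckless endangerment: 9.
A1 applies: 9 + 1 = 10.
A2 does not apply.
A3 applies: 10 − 3 = 7.
A5 applies (level before this adjustment is 7 ≥ 5, so +5): 7 + 5 = 12.
A6 applies (level before this adjustment is 12 ≥ 5, so +3): 12 + 3 = 15.
Final offense level: 15.
Criminal history: 4 prior points → Category Low (3-8).
Level 15 falls in the 12-17 band.
Grid: Level 12-17 × Category Low = 24-36 months.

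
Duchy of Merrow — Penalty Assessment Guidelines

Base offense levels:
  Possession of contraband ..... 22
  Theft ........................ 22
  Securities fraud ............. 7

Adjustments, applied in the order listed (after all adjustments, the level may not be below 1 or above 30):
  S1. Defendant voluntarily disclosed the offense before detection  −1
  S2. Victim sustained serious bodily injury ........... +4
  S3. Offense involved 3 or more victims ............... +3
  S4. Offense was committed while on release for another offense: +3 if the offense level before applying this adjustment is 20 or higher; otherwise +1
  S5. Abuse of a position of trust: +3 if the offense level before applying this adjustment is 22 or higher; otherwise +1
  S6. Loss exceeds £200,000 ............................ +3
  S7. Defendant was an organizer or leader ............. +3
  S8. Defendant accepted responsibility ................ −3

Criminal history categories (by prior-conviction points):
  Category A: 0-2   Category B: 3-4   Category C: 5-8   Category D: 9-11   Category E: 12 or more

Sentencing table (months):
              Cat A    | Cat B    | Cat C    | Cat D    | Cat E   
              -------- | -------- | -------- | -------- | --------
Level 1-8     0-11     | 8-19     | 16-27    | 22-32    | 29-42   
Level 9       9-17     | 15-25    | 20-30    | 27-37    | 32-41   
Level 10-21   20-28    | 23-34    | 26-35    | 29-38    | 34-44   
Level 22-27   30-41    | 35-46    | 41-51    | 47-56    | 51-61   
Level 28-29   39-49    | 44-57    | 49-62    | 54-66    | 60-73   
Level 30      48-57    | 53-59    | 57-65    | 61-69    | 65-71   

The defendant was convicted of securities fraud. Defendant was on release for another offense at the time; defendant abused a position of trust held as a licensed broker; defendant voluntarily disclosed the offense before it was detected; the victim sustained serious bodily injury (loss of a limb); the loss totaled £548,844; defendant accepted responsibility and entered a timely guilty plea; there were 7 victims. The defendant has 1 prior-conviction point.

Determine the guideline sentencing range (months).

Base offense level for securities fraud: 7.
S1 applies: 7 − 1 = 6.
S2 applies: 6 + 4 = 10.
S3 applies: 10 + 3 = 13.
S4 applies (level before this adjustment is 13 < 20, so +1): 13 + 1 = 14.
S5 applies (level before this adjustment is 14 < 22, so +1): 14 + 1 = 15.
S6 applies: 15 + 3 = 18.
S7 does not apply.
S8 applies: 18 − 3 = 15.
Final offense level: 15.
Criminal history: 1 prior point → Category A (0-2).
Level 15 falls in the 10-21 band.
Grid: Level 10-21 × Category A = 20-28 months.

20-28 months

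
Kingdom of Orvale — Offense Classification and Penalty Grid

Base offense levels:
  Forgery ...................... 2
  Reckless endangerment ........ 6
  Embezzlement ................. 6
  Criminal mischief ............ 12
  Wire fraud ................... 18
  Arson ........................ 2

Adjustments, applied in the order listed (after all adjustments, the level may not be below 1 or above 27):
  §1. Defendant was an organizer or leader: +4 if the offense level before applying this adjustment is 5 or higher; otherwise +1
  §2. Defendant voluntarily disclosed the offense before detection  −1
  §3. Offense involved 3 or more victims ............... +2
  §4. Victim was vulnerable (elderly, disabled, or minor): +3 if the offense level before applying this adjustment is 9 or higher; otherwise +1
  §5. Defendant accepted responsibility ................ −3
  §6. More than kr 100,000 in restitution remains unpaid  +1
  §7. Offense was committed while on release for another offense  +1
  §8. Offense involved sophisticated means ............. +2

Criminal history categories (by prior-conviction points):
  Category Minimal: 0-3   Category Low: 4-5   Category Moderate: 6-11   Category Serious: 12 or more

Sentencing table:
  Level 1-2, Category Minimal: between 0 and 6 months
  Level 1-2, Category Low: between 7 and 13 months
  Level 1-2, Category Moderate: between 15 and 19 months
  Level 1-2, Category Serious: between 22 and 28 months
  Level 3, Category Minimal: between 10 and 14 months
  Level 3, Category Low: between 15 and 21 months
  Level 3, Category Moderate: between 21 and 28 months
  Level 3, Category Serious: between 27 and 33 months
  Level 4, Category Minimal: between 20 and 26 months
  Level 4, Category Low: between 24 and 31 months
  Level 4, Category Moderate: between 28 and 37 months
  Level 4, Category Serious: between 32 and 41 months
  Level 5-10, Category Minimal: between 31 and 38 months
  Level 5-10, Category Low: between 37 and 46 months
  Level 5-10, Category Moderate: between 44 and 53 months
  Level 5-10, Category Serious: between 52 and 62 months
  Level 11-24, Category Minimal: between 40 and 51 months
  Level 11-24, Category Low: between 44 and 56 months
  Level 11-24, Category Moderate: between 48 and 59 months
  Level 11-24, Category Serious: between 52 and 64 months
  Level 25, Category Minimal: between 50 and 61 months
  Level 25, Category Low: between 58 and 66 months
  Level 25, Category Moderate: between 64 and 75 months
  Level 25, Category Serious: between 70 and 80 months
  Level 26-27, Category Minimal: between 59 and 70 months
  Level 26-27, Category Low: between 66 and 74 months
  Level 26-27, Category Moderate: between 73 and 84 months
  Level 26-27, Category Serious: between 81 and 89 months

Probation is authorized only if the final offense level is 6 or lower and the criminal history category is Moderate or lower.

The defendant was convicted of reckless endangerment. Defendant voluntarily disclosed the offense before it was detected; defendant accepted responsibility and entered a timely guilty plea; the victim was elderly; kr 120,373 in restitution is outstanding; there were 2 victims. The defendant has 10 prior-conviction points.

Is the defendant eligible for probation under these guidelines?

Yes

Base offense level for reckless endangerment: 6.
§2 applies: 6 − 1 = 5.
§4 applies (level before this adjustment is 5 < 9, so +1): 5 + 1 = 6.
§5 applies: 6 − 3 = 3.
§6 applies: 3 + 1 = 4.
§8 does not apply.
Final offense level: 4.
Criminal history: 10 prior points → Category Moderate (6-11).
Level 4 falls in the 4 band.
Grid: Level 4 × Category Moderate = 28-37 months.
Probation check: level 4 ≤ 6 and category Moderate ≤ Moderate → eligible.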